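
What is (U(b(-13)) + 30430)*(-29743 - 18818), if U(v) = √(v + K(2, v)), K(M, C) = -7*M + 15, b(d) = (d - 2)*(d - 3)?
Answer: -1477711230 - 48561*√241 ≈ -1.4785e+9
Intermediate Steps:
b(d) = (-3 + d)*(-2 + d) (b(d) = (-2 + d)*(-3 + d) = (-3 + d)*(-2 + d))
K(M, C) = 15 - 7*M
U(v) = √(1 + v) (U(v) = √(v + (15 - 7*2)) = √(v + (15 - 14)) = √(v + 1) = √(1 + v))
(U(b(-13)) + 30430)*(-29743 - 18818) = (√(1 + (6 + (-13)² - 5*(-13))) + 30430)*(-29743 - 18818) = (√(1 + (6 + 169 + 65)) + 30430)*(-48561) = (√(1 + 240) + 30430)*(-48561) = (√241 + 30430)*(-48561) = (30430 + √241)*(-48561) = -1477711230 - 48561*√241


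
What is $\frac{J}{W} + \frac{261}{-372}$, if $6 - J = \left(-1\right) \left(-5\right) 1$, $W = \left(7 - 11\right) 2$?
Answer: $- \frac{205}{248} \approx -0.82661$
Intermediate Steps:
$W = -8$ ($W = \left(-4\right) 2 = -8$)
$J = 1$ ($J = 6 - \left(-1\right) \left(-5\right) 1 = 6 - 5 \cdot 1 = 6 - 5 = 1$)
$\frac{J}{W} + \frac{261}{-372} = 1 \frac{1}{-8} + \frac{261}{-372} = 1 \left(- \frac{1}{8}\right) + 261 \left(- \frac{1}{372}\right) = - \frac{1}{8} - \frac{87}{124} = - \frac{205}{248}$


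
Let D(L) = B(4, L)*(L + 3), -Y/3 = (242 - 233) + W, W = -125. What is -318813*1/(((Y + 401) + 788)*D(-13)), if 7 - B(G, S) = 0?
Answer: 318813/107590 ≈ 2.9632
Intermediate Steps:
B(G, S) = 7 (B(G, S) = 7 - 1*0 = 7 + 0 = 7)
Y = 348 (Y = -3*((242 - 233) - 125) = -3*(9 - 125) = -3*(-116) = 348)
D(L) = 21 + 7*L (D(L) = 7*(L + 3) = 7*(3 + L) = 21 + 7*L)
-318813*1/(((Y + 401) + 788)*D(-13)) = -318813*1/((21 + 7*(-13))*((348 + 401) + 788)) = -318813*1/((21 - 91)*(749 + 788)) = -318813/((-70*1537)) = -318813/(-107590) = -318813*(-1/107590) = 318813/107590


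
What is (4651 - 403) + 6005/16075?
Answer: 13658521/3215 ≈ 4248.4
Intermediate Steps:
(4651 - 403) + 6005/16075 = 4248 + 6005*(1/16075) = 4248 + 1201/3215 = 13658521/3215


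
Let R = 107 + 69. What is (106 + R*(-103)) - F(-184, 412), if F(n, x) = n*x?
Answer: 57786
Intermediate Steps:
R = 176
(106 + R*(-103)) - F(-184, 412) = (106 + 176*(-103)) - (-184)*412 = (106 - 18128) - 1*(-75808) = -18022 + 75808 = 57786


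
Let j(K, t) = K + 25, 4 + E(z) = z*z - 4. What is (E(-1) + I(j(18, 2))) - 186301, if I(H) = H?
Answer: -186265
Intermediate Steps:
E(z) = -8 + z² (E(z) = -4 + (z*z - 4) = -4 + (z² - 4) = -4 + (-4 + z²) = -8 + z²)
j(K, t) = 25 + K
(E(-1) + I(j(18, 2))) - 186301 = ((-8 + (-1)²) + (25 + 18)) - 186301 = ((-8 + 1) + 43) - 186301 = (-7 + 43) - 186301 = 36 - 186301 = -186265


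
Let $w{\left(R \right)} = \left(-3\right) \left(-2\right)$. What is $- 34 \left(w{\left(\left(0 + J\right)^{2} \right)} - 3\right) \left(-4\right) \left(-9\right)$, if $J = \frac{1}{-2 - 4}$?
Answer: $-3672$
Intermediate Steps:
$J = - \frac{1}{6}$ ($J = \frac{1}{-6} = - \frac{1}{6} \approx -0.16667$)
$w{\left(R \right)} = 6$
$- 34 \left(w{\left(\left(0 + J\right)^{2} \right)} - 3\right) \left(-4\right) \left(-9\right) = - 34 \left(6 - 3\right) \left(-4\right) \left(-9\right) = - 34 \cdot 3 \left(-4\right) \left(-9\right) = \left(-34\right) \left(-12\right) \left(-9\right) = 408 \left(-9\right) = -3672$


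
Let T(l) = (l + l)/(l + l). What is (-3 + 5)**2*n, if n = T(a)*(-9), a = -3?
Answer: -36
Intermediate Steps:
T(l) = 1 (T(l) = (2*l)/((2*l)) = (2*l)*(1/(2*l)) = 1)
n = -9 (n = 1*(-9) = -9)
(-3 + 5)**2*n = (-3 + 5)**2*(-9) = 2**2*(-9) = 4*(-9) = -36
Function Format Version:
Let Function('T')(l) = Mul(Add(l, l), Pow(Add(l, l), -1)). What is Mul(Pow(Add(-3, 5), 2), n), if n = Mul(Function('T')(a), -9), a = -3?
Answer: -36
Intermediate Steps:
Function('T')(l) = 1 (Function('T')(l) = Mul(Mul(2, l), Pow(Mul(2, l), -1)) = Mul(Mul(2, l), Mul(Rational(1, 2), Pow(l, -1))) = 1)
n = -9 (n = Mul(1, -9) = -9)
Mul(Pow(Add(-3, 5), 2), n) = Mul(Pow(Add(-3, 5), 2), -9) = Mul(Pow(2, 2), -9) = Mul(4, -9) = -36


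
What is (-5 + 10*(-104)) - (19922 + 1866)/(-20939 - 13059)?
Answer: -17753061/16999 ≈ -1044.4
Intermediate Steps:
(-5 + 10*(-104)) - (19922 + 1866)/(-20939 - 13059) = (-5 - 1040) - 21788/(-33998) = -1045 - 21788*(-1)/33998 = -1045 - 1*(-10894/16999) = -1045 + 10894/16999 = -17753061/16999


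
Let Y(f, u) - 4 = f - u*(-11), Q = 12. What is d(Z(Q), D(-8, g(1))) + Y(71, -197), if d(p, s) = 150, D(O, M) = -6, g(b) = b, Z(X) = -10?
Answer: -1942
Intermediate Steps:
Y(f, u) = 4 + f + 11*u (Y(f, u) = 4 + (f - u*(-11)) = 4 + (f - (-11)*u) = 4 + (f + 11*u) = 4 + f + 11*u)
d(Z(Q), D(-8, g(1))) + Y(71, -197) = 150 + (4 + 71 + 11*(-197)) = 150 + (4 + 71 - 2167) = 150 - 2092 = -1942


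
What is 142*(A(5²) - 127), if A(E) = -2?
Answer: -18318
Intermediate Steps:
142*(A(5²) - 127) = 142*(-2 - 127) = 142*(-129) = -18318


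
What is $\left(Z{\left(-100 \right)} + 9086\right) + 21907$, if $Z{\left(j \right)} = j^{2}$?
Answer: $40993$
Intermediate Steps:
$\left(Z{\left(-100 \right)} + 9086\right) + 21907 = \left(\left(-100\right)^{2} + 9086\right) + 21907 = \left(10000 + 9086\right) + 21907 = 19086 + 21907 = 40993$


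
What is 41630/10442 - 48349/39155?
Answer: 24460052/8888185 ≈ 2.7520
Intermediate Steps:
41630/10442 - 48349/39155 = 41630*(1/10442) - 48349*1/39155 = 905/227 - 48349/39155 = 24460052/8888185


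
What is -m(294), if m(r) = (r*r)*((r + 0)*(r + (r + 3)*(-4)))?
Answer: 22718492496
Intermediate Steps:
m(r) = r³*(-12 - 3*r) (m(r) = r²*(r*(r + (3 + r)*(-4))) = r²*(r*(r + (-12 - 4*r))) = r²*(r*(-12 - 3*r)) = r³*(-12 - 3*r))
-m(294) = -3*294³*(-4 - 1*294) = -3*25412184*(-4 - 294) = -3*25412184*(-298) = -1*(-22718492496) = 22718492496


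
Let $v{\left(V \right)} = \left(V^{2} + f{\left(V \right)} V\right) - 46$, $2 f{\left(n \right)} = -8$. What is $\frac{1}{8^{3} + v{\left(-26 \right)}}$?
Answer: $\frac{1}{1246} \approx 0.00080257$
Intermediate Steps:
$f{\left(n \right)} = -4$ ($f{\left(n \right)} = \frac{1}{2} \left(-8\right) = -4$)
$v{\left(V \right)} = -46 + V^{2} - 4 V$ ($v{\left(V \right)} = \left(V^{2} - 4 V\right) - 46 = -46 + V^{2} - 4 V$)
$\frac{1}{8^{3} + v{\left(-26 \right)}} = \frac{1}{8^{3} - \left(-58 - 676\right)} = \frac{1}{512 + \left(-46 + 676 + 104\right)} = \frac{1}{512 + 734} = \frac{1}{1246}$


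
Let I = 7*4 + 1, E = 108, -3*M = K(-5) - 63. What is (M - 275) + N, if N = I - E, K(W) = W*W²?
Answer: -874/3 ≈ -291.33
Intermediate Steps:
K(W) = W³
M = 188/3 (M = -((-5)³ - 63)/3 = -(-125 - 63)/3 = -⅓*(-188) = 188/3 ≈ 62.667)
I = 29 (I = 28 + 1 = 29)
N = -79 (N = 29 - 1*108 = 29 - 108 = -79)
(M - 275) + N = (188/3 - 275) - 79 = -637/3 - 79 = -874/3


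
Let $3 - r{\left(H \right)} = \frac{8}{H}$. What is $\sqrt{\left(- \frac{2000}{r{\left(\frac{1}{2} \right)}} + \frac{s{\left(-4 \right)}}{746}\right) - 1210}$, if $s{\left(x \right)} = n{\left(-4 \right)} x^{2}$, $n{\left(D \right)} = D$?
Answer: $\frac{i \sqrt{24835152394}}{4849} \approx 32.5 i$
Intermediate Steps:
$s{\left(x \right)} = - 4 x^{2}$
$r{\left(H \right)} = 3 - \frac{8}{H}$
$\sqrt{\left(- \frac{2000}{r{\left(\frac{1}{2} \right)}} + \frac{s{\left(-4 \right)}}{746}\right) - 1210} = \sqrt{\left(- \frac{2000}{3 - \frac{8}{\frac{1}{2}}} + \frac{\left(-4\right) \left(-4\right)^{2}}{746}\right) - 1210} = \sqrt{\left(- \frac{2000}{3 - 8 \frac{1}{\frac{1}{2}}} + \left(-4\right) 16 \cdot \frac{1}{746}\right) - 1210} = \sqrt{\left(- \frac{2000}{3 - 16} - \frac{32}{373}\right) - 1210} = \sqrt{\left(- \frac{2000}{-13} - \frac{32}{373}\right) - 1210} = \sqrt{\left(\left(-2000\right) \left(- \frac{1}{13}\right) - \frac{32}{373}\right) - 1210} = \sqrt{\left(\frac{2000}{13} - \frac{32}{373}\right) - 1210} = \sqrt{\frac{745584}{4849} - 1210} = \sqrt{- \frac{5121706}{4849}} = \frac{i \sqrt{24835152394}}{4849}$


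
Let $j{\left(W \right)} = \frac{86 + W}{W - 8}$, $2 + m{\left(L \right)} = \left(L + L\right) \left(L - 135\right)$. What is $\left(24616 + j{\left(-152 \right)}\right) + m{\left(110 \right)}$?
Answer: $\frac{1529153}{80} \approx 19114.0$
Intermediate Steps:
$m{\left(L \right)} = -2 + 2 L \left(-135 + L\right)$ ($m{\left(L \right)} = -2 + \left(L + L\right) \left(L - 135\right) = -2 + 2 L \left(-135 + L\right)$)
$j{\left(W \right)} = \frac{86 + W}{-8 + W}$
$\left(24616 + j{\left(-152 \right)}\right) + m{\left(110 \right)} = \left(24616 + \frac{86 - 152}{-8 - 152}\right) - \left(29702 - 24200\right) = \left(24616 + \frac{1}{-160} \left(-66\right)\right) - 5502 = \left(24616 - - \frac{33}{80}\right) - 5502 = \left(24616 + \frac{33}{80}\right) - 5502 = \frac{1969313}{80} - 5502 = \frac{1529153}{80}$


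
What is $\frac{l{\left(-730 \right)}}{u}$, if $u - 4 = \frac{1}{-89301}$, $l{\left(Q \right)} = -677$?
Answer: $- \frac{60456777}{357203} \approx -169.25$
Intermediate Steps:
$u = \frac{357203}{89301}$ ($u = 4 + \frac{1}{-89301} = 4 - \frac{1}{89301} = \frac{357203}{89301} \approx 4.0$)
$\frac{l{\left(-730 \right)}}{u} = - \frac{677}{\frac{357203}{89301}} = \left(-677\right) \frac{89301}{357203} = - \frac{60456777}{357203}$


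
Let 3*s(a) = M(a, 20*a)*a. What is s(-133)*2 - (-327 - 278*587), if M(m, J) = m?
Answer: 525917/3 ≈ 1.7531e+5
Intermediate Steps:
s(a) = a²/3 (s(a) = (a*a)/3 = a²/3)
s(-133)*2 - (-327 - 278*587) = ((⅓)*(-133)²)*2 - (-327 - 278*587) = ((⅓)*17689)*2 - (-327 - 163186) = (17689/3)*2 - 1*(-163513) = 35378/3 + 163513 = 525917/3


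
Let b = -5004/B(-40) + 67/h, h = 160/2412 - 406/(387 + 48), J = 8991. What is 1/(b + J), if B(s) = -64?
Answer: 20912/188038809 ≈ 0.00011121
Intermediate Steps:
h = -2614/3015 (h = 160*(1/2412) - 406/435 = 40/603 - 406*1/435 = 40/603 - 14/15 = -2614/3015 ≈ -0.86700)
b = 19017/20912 (b = -5004/(-64) + 67/(-2614/3015) = -5004*(-1/64) + 67*(-3015/2614) = 1251/16 - 202005/2614 = 19017/20912 ≈ 0.90938)
1/(b + J) = 1/(19017/20912 + 8991) = 1/(188038809/20912) = 20912/188038809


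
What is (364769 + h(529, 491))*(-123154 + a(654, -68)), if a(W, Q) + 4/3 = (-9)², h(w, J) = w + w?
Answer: -135071742421/3 ≈ -4.5024e+10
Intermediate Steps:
h(w, J) = 2*w
a(W, Q) = 239/3 (a(W, Q) = -4/3 + (-9)² = -4/3 + 81 = 239/3)
(364769 + h(529, 491))*(-123154 + a(654, -68)) = (364769 + 2*529)*(-123154 + 239/3) = (364769 + 1058)*(-369223/3) = 365827*(-369223/3) = -135071742421/3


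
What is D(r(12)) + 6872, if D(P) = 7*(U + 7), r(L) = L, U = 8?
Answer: 6977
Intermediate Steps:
D(P) = 105 (D(P) = 7*(8 + 7) = 7*15 = 105)
D(r(12)) + 6872 = 105 + 6872 = 6977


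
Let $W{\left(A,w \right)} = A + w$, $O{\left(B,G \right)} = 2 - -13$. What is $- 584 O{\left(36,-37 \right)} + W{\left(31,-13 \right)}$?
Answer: $-8742$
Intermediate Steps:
$O{\left(B,G \right)} = 15$ ($O{\left(B,G \right)} = 2 + 13 = 15$)
$- 584 O{\left(36,-37 \right)} + W{\left(31,-13 \right)} = \left(-584\right) 15 + \left(31 - 13\right) = -8760 + 18 = -8742$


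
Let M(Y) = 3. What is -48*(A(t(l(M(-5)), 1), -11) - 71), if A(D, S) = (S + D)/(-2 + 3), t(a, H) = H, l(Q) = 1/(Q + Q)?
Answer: 3888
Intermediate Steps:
l(Q) = 1/(2*Q)
A(D, S) = D + S (A(D, S) = (D + S)/1 = (D + S)*1 = D + S)
-48*(A(t(l(M(-5)), 1), -11) - 71) = -48*((1 - 11) - 71) = -48*(-10 - 71) = -48*(-81) = 3888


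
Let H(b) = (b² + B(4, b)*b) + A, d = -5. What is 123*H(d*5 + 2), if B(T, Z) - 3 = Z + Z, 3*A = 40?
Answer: 188354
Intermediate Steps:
A = 40/3 (A = (⅓)*40 = 40/3 ≈ 13.333)
B(T, Z) = 3 + 2*Z (B(T, Z) = 3 + (Z + Z) = 3 + 2*Z)
H(b) = 40/3 + b² + b*(3 + 2*b) (H(b) = (b² + (3 + 2*b)*b) + 40/3 = (b² + b*(3 + 2*b)) + 40/3 = 40/3 + b² + b*(3 + 2*b))
123*H(d*5 + 2) = 123*(40/3 + 3*(-5*5 + 2) + 3*(-5*5 + 2)²) = 123*(40/3 + 3*(-25 + 2) + 3*(-25 + 2)²) = 123*(40/3 + 3*(-23) + 3*(-23)²) = 123*(40/3 - 69 + 3*529) = 123*(40/3 - 69 + 1587) = 123*(4594/3) = 188354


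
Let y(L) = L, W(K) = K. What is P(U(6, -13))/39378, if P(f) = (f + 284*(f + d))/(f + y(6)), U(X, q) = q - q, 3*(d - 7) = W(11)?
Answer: 2272/177201 ≈ 0.012822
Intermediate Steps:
d = 32/3 (d = 7 + (1/3)*11 = 7 + 11/3 = 32/3 ≈ 10.667)
U(X, q) = 0
P(f) = (9088/3 + 285*f)/(6 + f) (P(f) = (f + 284*(f + 32/3))/(f + 6) = (f + 284*(32/3 + f))/(6 + f) = (f + (9088/3 + 284*f))/(6 + f) = (9088/3 + 285*f)/(6 + f))
P(U(6, -13))/39378 = ((9088 + 855*0)/(3*(6 + 0)))/39378 = ((1/3)*(9088 + 0)/6)*(1/39378) = ((1/3)*(1/6)*9088)*(1/39378) = (4544/9)*(1/39378) = 2272/177201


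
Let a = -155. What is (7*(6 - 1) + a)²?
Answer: 14400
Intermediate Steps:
(7*(6 - 1) + a)² = (7*(6 - 1) - 155)² = (7*5 - 155)² = (35 - 155)² = (-120)² = 14400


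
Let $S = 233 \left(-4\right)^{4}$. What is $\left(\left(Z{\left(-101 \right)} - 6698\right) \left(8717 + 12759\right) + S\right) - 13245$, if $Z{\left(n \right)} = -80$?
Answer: $-145517925$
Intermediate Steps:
$S = 59648$ ($S = 233 \cdot 256 = 59648$)
$\left(\left(Z{\left(-101 \right)} - 6698\right) \left(8717 + 12759\right) + S\right) - 13245 = \left(\left(-80 - 6698\right) \left(8717 + 12759\right) + 59648\right) - 13245 = \left(\left(-6778\right) 21476 + 59648\right) - 13245 = \left(-145564328 + 59648\right) - 13245 = -145504680 - 13245 = -145517925$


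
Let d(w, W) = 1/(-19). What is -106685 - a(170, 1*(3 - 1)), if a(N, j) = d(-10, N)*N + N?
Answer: -2030075/19 ≈ -1.0685e+5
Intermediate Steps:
d(w, W) = -1/19
a(N, j) = 18*N/19 (a(N, j) = -N/19 + N = 18*N/19)
-106685 - a(170, 1*(3 - 1)) = -106685 - 18*170/19 = -106685 - 1*3060/19 = -106685 - 3060/19 = -2030075/19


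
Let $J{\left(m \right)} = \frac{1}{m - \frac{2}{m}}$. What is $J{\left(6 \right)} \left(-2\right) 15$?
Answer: $- \frac{90}{17} \approx -5.2941$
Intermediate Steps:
$J{\left(6 \right)} \left(-2\right) 15 = \frac{6}{-2 + 6^{2}} \left(-2\right) 15 = \frac{6}{-2 + 36} \left(-2\right) 15 = \frac{6}{34} \left(-2\right) 15 = 6 \cdot \frac{1}{34} \left(-2\right) 15 = \frac{3}{17} \left(-2\right) 15 = \left(- \frac{6}{17}\right) 15 = - \frac{90}{17}$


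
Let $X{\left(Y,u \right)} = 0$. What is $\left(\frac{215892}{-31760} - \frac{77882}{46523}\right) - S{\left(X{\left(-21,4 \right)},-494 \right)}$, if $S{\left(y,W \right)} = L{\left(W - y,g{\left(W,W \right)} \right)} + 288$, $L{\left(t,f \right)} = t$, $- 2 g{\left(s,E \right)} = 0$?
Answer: $\frac{72965510761}{369392620} \approx 197.53$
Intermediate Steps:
$g{\left(s,E \right)} = 0$ ($g{\left(s,E \right)} = \left(- \frac{1}{2}\right) 0 = 0$)
$S{\left(y,W \right)} = 288 + W - y$ ($S{\left(y,W \right)} = \left(W - y\right) + 288 = 288 + W - y$)
$\left(\frac{215892}{-31760} - \frac{77882}{46523}\right) - S{\left(X{\left(-21,4 \right)},-494 \right)} = \left(\frac{215892}{-31760} - \frac{77882}{46523}\right) - \left(288 - 494 - 0\right) = \left(215892 \left(- \frac{1}{31760}\right) - \frac{77882}{46523}\right) - \left(288 - 494 + 0\right) = \left(- \frac{53973}{7940} - \frac{77882}{46523}\right) - -206 = - \frac{3129368959}{369392620} + 206 = \frac{72965510761}{369392620}$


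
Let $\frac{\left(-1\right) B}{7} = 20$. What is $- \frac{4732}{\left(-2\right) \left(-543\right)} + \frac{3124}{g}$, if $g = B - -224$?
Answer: $\frac{124799}{3801} \approx 32.833$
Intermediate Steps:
$B = -140$ ($B = \left(-7\right) 20 = -140$)
$g = 84$ ($g = -140 - -224 = -140 + 224 = 84$)
$- \frac{4732}{\left(-2\right) \left(-543\right)} + \frac{3124}{g} = - \frac{4732}{\left(-2\right) \left(-543\right)} + \frac{3124}{84} = - \frac{4732}{1086} + 3124 \cdot \frac{1}{84} = \left(-4732\right) \frac{1}{1086} + \frac{781}{21} = - \frac{2366}{543} + \frac{781}{21} = \frac{124799}{3801}$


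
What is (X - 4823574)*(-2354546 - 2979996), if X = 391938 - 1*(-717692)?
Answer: 19812190253648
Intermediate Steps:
X = 1109630 (X = 391938 + 717692 = 1109630)
(X - 4823574)*(-2354546 - 2979996) = (1109630 - 4823574)*(-2354546 - 2979996) = -3713944*(-5334542) = 19812190253648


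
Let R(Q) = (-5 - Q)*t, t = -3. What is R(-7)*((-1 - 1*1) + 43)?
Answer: -246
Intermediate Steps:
R(Q) = 15 + 3*Q (R(Q) = (-5 - Q)*(-3) = 15 + 3*Q)
R(-7)*((-1 - 1*1) + 43) = (15 + 3*(-7))*((-1 - 1*1) + 43) = (15 - 21)*((-1 - 1) + 43) = -6*(-2 + 43) = -6*41 = -246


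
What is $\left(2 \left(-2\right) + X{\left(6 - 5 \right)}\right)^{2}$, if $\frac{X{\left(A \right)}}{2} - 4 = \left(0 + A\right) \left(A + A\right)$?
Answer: $64$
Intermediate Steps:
$X{\left(A \right)} = 8 + 4 A^{2}$ ($X{\left(A \right)} = 8 + 2 \left(0 + A\right) \left(A + A\right) = 8 + 2 A 2 A = 8 + 2 \cdot 2 A^{2} = 8 + 4 A^{2}$)
$\left(2 \left(-2\right) + X{\left(6 - 5 \right)}\right)^{2} = \left(2 \left(-2\right) + \left(8 + 4 \left(6 - 5\right)^{2}\right)\right)^{2} = \left(-4 + \left(8 + 4 \cdot 1^{2}\right)\right)^{2} = \left(-4 + \left(8 + 4 \cdot 1\right)\right)^{2} = \left(-4 + \left(8 + 4\right)\right)^{2} = \left(-4 + 12\right)^{2} = 8^{2} = 64$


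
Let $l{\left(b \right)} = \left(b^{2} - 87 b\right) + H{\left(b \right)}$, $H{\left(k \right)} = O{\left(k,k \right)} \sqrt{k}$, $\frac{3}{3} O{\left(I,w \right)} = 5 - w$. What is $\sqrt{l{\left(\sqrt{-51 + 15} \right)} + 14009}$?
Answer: $\sqrt{13973 - 522 i + \sqrt{6} \sqrt{i} \left(5 - 6 i\right)} \approx 118.31 - 2.2134 i$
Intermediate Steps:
$O{\left(I,w \right)} = 5 - w$
$H{\left(k \right)} = \sqrt{k} \left(5 - k\right)$ ($H{\left(k \right)} = \left(5 - k\right) \sqrt{k} = \sqrt{k} \left(5 - k\right)$)
$l{\left(b \right)} = b^{2} - 87 b + \sqrt{b} \left(5 - b\right)$ ($l{\left(b \right)} = \left(b^{2} - 87 b\right) + \sqrt{b} \left(5 - b\right) = b^{2} - 87 b + \sqrt{b} \left(5 - b\right)$)
$\sqrt{l{\left(\sqrt{-51 + 15} \right)} + 14009} = \sqrt{\left(\left(\sqrt{-51 + 15}\right)^{2} - 87 \sqrt{-51 + 15} + \sqrt{\sqrt{-51 + 15}} \left(5 - \sqrt{-51 + 15}\right)\right) + 14009} = \sqrt{\left(\left(\sqrt{-36}\right)^{2} - 87 \sqrt{-36} + \sqrt{\sqrt{-36}} \left(5 - \sqrt{-36}\right)\right) + 14009} = \sqrt{\left(\left(6 i\right)^{2} - 87 \cdot 6 i + \sqrt{6 i} \left(5 - 6 i\right)\right) + 14009} = \sqrt{\left(-36 - 522 i + \sqrt{6} \sqrt{i} \left(5 - 6 i\right)\right) + 14009} = \sqrt{13973 - 522 i + \sqrt{6} \sqrt{i} \left(5 - 6 i\right)}$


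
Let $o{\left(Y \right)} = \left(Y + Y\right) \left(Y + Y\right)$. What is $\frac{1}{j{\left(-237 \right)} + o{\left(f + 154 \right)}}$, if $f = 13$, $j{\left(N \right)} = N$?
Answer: $\frac{1}{111319} \approx 8.9832 \cdot 10^{-6}$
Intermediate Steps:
$o{\left(Y \right)} = 4 Y^{2}$ ($o{\left(Y \right)} = 2 Y 2 Y = 4 Y^{2}$)
$\frac{1}{j{\left(-237 \right)} + o{\left(f + 154 \right)}} = \frac{1}{-237 + 4 \left(13 + 154\right)^{2}} = \frac{1}{-237 + 4 \cdot 167^{2}} = \frac{1}{-237 + 4 \cdot 27889} = \frac{1}{-237 + 111556} = \frac{1}{111319}$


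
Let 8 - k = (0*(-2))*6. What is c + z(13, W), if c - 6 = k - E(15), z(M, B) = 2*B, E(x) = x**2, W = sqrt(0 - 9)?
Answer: -211 + 6*I ≈ -211.0 + 6.0*I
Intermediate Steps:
W = 3*I (W = sqrt(-9) = 3*I ≈ 3.0*I)
k = 8 (k = 8 - 0*(-2)*6 = 8 - 0*6 = 8 - 1*0 = 8 + 0 = 8)
c = -211 (c = 6 + (8 - 1*15**2) = 6 + (8 - 1*225) = 6 + (8 - 225) = 6 - 217 = -211)
c + z(13, W) = -211 + 2*(3*I) = -211 + 6*I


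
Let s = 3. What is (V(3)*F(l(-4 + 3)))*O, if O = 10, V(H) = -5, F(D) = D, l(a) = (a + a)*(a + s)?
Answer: 200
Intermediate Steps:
l(a) = 2*a*(3 + a) (l(a) = (a + a)*(a + 3) = (2*a)*(3 + a) = 2*a*(3 + a))
(V(3)*F(l(-4 + 3)))*O = -10*(-4 + 3)*(3 + (-4 + 3))*10 = -10*(-1)*(3 - 1)*10 = -10*(-1)*2*10 = -5*(-4)*10 = 20*10 = 200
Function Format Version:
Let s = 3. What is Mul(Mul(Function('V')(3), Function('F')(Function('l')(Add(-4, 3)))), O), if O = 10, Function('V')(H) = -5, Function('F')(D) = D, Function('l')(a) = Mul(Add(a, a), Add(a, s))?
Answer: 200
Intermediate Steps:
Function('l')(a) = Mul(2, a, Add(3, a)) (Function('l')(a) = Mul(Add(a, a), Add(a, 3)) = Mul(Mul(2, a), Add(3, a)) = Mul(2, a, Add(3, a)))
Mul(Mul(Function('V')(3), Function('F')(Function('l')(Add(-4, 3)))), O) = Mul(Mul(-5, Mul(2, Add(-4, 3), Add(3, Add(-4, 3)))), 10) = Mul(Mul(-5, Mul(2, -1, Add(3, -1))), 10) = Mul(Mul(-5, Mul(2, -1, 2)), 10) = Mul(Mul(-5, -4), 10) = Mul(20, 10) = 200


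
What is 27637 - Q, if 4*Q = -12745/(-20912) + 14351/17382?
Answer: 20091417212365/726984768 ≈ 27637.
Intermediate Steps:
Q = 260820851/726984768 (Q = (-12745/(-20912) + 14351/17382)/4 = (-12745*(-1/20912) + 14351*(1/17382))/4 = (12745/20912 + 14351/17382)/4 = (¼)*(260820851/181746192) = 260820851/726984768 ≈ 0.35877)
27637 - Q = 27637 - 1*260820851/726984768 = 27637 - 260820851/726984768 = 20091417212365/726984768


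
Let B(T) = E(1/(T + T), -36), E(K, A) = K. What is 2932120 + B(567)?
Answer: 3325024081/1134 ≈ 2.9321e+6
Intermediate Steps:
B(T) = 1/(2*T) (B(T) = 1/(T + T) = 1/(2*T))
2932120 + B(567) = 2932120 + (1/2)/567 = 2932120 + (1/2)*(1/567) = 2932120 + 1/1134 = 3325024081/1134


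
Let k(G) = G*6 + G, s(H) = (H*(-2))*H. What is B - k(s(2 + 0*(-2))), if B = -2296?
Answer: -2240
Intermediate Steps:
s(H) = -2*H² (s(H) = (-2*H)*H = -2*H²)
k(G) = 7*G (k(G) = 6*G + G = 7*G)
B - k(s(2 + 0*(-2))) = -2296 - 7*(-2*(2 + 0*(-2))²) = -2296 - 7*(-2*(2 + 0)²) = -2296 - 7*(-2*2²) = -2296 - 7*(-2*4) = -2296 - 7*(-8) = -2296 - 1*(-56) = -2296 + 56 = -2240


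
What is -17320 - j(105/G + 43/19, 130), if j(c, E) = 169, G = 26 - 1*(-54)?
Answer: -17489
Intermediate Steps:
G = 80 (G = 26 + 54 = 80)
-17320 - j(105/G + 43/19, 130) = -17320 - 1*169 = -17320 - 169 = -17489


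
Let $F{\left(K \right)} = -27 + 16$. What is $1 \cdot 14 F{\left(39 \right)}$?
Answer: $-154$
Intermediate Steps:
$F{\left(K \right)} = -11$
$1 \cdot 14 F{\left(39 \right)} = 1 \cdot 14 \left(-11\right) = 14 \left(-11\right) = -154$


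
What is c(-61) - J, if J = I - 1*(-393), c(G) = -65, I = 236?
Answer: -694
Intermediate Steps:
J = 629 (J = 236 - 1*(-393) = 236 + 393 = 629)
c(-61) - J = -65 - 1*629 = -65 - 629 = -694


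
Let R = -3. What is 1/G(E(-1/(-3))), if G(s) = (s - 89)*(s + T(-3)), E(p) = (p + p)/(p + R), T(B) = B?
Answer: 16/4641 ≈ 0.0034475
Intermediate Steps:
E(p) = 2*p/(-3 + p) (E(p) = (p + p)/(p - 3) = (2*p)/(-3 + p) = 2*p/(-3 + p))
G(s) = (-89 + s)*(-3 + s) (G(s) = (s - 89)*(s - 3) = (-89 + s)*(-3 + s))
1/G(E(-1/(-3))) = 1/(267 + (2*(-1/(-3))/(-3 - 1/(-3)))² - 184*(-1/(-3))/(-3 - 1/(-3))) = 1/(267 + (2*(-1*(-⅓))/(-3 - 1*(-⅓)))² - 184*(-1*(-⅓))/(-3 - 1*(-⅓))) = 1/(267 + (2*(⅓)/(-3 + ⅓))² - 184/(3*(-3 + ⅓))) = 1/(267 + (2*(⅓)/(-8/3))² - 184/(3*(-8/3))) = 1/(267 + (2*(⅓)*(-3/8))² - 184*(-3)/(3*8)) = 1/(267 + (-¼)² - 92*(-¼)) = 1/(267 + 1/16 + 23) = 1/(4641/16) = 16/4641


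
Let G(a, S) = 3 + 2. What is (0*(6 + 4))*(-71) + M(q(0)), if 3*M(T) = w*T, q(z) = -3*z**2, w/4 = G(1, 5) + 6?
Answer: 0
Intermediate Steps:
G(a, S) = 5
w = 44 (w = 4*(5 + 6) = 4*11 = 44)
M(T) = 44*T/3 (M(T) = (44*T)/3 = 44*T/3)
(0*(6 + 4))*(-71) + M(q(0)) = (0*(6 + 4))*(-71) + 44*(-3*0**2)/3 = (0*10)*(-71) + 44*(-3*0)/3 = 0*(-71) + (44/3)*0 = 0 + 0 = 0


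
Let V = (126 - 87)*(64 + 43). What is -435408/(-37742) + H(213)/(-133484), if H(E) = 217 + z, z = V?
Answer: 14488578523/1259488282 ≈ 11.504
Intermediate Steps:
V = 4173 (V = 39*107 = 4173)
z = 4173
H(E) = 4390 (H(E) = 217 + 4173 = 4390)
-435408/(-37742) + H(213)/(-133484) = -435408/(-37742) + 4390/(-133484) = -435408*(-1/37742) + 4390*(-1/133484) = 217704/18871 - 2195/66742 = 14488578523/1259488282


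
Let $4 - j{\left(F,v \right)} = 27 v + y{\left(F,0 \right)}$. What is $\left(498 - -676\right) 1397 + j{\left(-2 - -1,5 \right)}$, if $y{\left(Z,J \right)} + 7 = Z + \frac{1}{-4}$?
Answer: $\frac{6559821}{4} \approx 1.64 \cdot 10^{6}$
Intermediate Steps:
$y{\left(Z,J \right)} = - \frac{29}{4} + Z$ ($y{\left(Z,J \right)} = -7 + \left(Z + \frac{1}{-4}\right) = -7 + \left(Z - \frac{1}{4}\right) = -7 + \left(- \frac{1}{4} + Z\right) = - \frac{29}{4} + Z$)
$j{\left(F,v \right)} = \frac{45}{4} - F - 27 v$ ($j{\left(F,v \right)} = 4 - \left(27 v + \left(- \frac{29}{4} + F\right)\right) = 4 - \left(- \frac{29}{4} + F + 27 v\right) = \frac{45}{4} - F - 27 v$)
$\left(498 - -676\right) 1397 + j{\left(-2 - -1,5 \right)} = \left(498 - -676\right) 1397 - \left(\frac{487}{4} + 1\right) = \left(498 + 676\right) 1397 - \frac{491}{4} = 1174 \cdot 1397 - \frac{491}{4} = 1640078 + \left(\frac{45}{4} + 1 - 135\right) = 1640078 - \frac{491}{4} = \frac{6559821}{4}$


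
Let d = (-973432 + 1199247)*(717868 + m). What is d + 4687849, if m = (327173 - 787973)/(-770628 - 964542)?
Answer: 9376286666027091/57839 ≈ 1.6211e+11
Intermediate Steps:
m = 15360/57839 (m = -460800/(-1735170) = -460800*(-1/1735170) = 15360/57839 ≈ 0.26556)
d = 9376015525528780/57839 (d = (-973432 + 1199247)*(717868 + 15360/57839) = 225815*(41520782612/57839) = 9376015525528780/57839 ≈ 1.6211e+11)
d + 4687849 = 9376015525528780/57839 + 4687849 = 9376286666027091/57839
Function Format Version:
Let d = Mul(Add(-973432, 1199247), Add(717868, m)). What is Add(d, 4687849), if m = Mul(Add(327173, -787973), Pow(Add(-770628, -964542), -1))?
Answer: Rational(9376286666027091, 57839) ≈ 1.6211e+11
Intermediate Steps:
m = Rational(15360, 57839) (m = Mul(-460800, Pow(-1735170, -1)) = Mul(-460800, Rational(-1, 1735170)) = Rational(15360, 57839) ≈ 0.26556)
d = Rational(9376015525528780, 57839) (d = Mul(Add(-973432, 1199247), Add(717868, Rational(15360, 57839))) = Mul(225815, Rational(41520782612, 57839)) = Rational(9376015525528780, 57839) ≈ 1.6211e+11)
Add(d, 4687849) = Add(Rational(9376015525528780, 57839), 4687849) = Rational(9376286666027091, 57839)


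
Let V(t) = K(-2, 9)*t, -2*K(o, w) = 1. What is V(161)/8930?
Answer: -161/17860 ≈ -0.0090146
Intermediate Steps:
K(o, w) = -½ (K(o, w) = -½*1 = -½)
V(t) = -t/2
V(161)/8930 = -½*161/8930 = -161/2*1/8930 = -161/17860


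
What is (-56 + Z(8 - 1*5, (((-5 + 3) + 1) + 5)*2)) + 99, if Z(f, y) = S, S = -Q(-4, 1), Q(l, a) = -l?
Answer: 39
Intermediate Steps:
S = -4 (S = -(-1)*(-4) = -1*4 = -4)
Z(f, y) = -4
(-56 + Z(8 - 1*5, (((-5 + 3) + 1) + 5)*2)) + 99 = (-56 - 4) + 99 = -60 + 99 = 39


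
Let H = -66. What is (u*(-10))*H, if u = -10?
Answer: -6600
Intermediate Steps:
(u*(-10))*H = -10*(-10)*(-66) = 100*(-66) = -6600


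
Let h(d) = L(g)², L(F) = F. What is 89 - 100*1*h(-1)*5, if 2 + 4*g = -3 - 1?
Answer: -1036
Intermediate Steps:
g = -3/2 (g = -½ + (-3 - 1)/4 = -½ + (¼)*(-4) = -½ - 1 = -3/2 ≈ -1.5000)
h(d) = 9/4 (h(d) = (-3/2)² = 9/4)
89 - 100*1*h(-1)*5 = 89 - 100*1*(9/4)*5 = 89 - 225*5 = 89 - 100*45/4 = 89 - 1125 = -1036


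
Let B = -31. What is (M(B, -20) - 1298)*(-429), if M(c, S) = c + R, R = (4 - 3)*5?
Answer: 567996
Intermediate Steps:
R = 5 (R = 1*5 = 5)
M(c, S) = 5 + c (M(c, S) = c + 5 = 5 + c)
(M(B, -20) - 1298)*(-429) = ((5 - 31) - 1298)*(-429) = (-26 - 1298)*(-429) = -1324*(-429) = 567996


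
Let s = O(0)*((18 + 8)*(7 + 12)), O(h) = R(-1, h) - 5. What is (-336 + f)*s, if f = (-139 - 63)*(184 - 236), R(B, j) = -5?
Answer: -50229920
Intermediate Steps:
O(h) = -10 (O(h) = -5 - 5 = -10)
s = -4940 (s = -10*(18 + 8)*(7 + 12) = -260*19 = -10*494 = -4940)
f = 10504 (f = -202*(-52) = 10504)
(-336 + f)*s = (-336 + 10504)*(-4940) = 10168*(-4940) = -50229920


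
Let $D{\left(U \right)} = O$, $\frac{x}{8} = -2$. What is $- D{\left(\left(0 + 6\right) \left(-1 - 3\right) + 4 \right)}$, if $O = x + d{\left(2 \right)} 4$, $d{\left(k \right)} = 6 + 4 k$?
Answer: $-40$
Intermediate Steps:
$x = -16$ ($x = 8 \left(-2\right) = -16$)
$O = 40$ ($O = -16 + \left(6 + 4 \cdot 2\right) 4 = -16 + \left(6 + 8\right) 4 = -16 + 14 \cdot 4 = -16 + 56 = 40$)
$D{\left(U \right)} = 40$
$- D{\left(\left(0 + 6\right) \left(-1 - 3\right) + 4 \right)} = \left(-1\right) 40 = -40$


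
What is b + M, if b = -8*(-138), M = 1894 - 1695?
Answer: 1303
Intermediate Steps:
M = 199
b = 1104
b + M = 1104 + 199 = 1303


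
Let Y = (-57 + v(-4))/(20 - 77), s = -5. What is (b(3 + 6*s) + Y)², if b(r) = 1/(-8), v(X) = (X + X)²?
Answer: 12769/207936 ≈ 0.061408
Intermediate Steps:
v(X) = 4*X² (v(X) = (2*X)² = 4*X²)
b(r) = -⅛
Y = -7/57 (Y = (-57 + 4*(-4)²)/(20 - 77) = (-57 + 4*16)/(-57) = (-57 + 64)*(-1/57) = 7*(-1/57) = -7/57 ≈ -0.12281)
(b(3 + 6*s) + Y)² = (-⅛ - 7/57)² = (-113/456)² = 12769/207936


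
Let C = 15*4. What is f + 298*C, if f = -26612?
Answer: -8732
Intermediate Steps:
C = 60
f + 298*C = -26612 + 298*60 = -26612 + 17880 = -8732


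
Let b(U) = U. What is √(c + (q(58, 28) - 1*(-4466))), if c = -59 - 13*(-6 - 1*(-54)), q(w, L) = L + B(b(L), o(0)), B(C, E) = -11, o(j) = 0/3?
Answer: 10*√38 ≈ 61.644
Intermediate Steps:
o(j) = 0 (o(j) = 0*(⅓) = 0)
q(w, L) = -11 + L (q(w, L) = L - 11 = -11 + L)
c = -683 (c = -59 - 13*(-6 + 54) = -59 - 13*48 = -59 - 624 = -683)
√(c + (q(58, 28) - 1*(-4466))) = √(-683 + ((-11 + 28) - 1*(-4466))) = √(-683 + (17 + 4466)) = √(-683 + 4483) = √3800 = 10*√38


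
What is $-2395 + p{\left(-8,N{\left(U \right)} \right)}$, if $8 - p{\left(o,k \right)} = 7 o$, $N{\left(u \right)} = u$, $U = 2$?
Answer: $-2331$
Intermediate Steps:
$p{\left(o,k \right)} = 8 - 7 o$
$-2395 + p{\left(-8,N{\left(U \right)} \right)} = -2395 + \left(8 - -56\right) = -2395 + \left(8 + 56\right) = -2395 + 64 = -2331$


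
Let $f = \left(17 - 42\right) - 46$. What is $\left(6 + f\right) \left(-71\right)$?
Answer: $4615$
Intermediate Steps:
$f = -71$ ($f = -25 - 46 = -71$)
$\left(6 + f\right) \left(-71\right) = \left(6 - 71\right) \left(-71\right) = \left(-65\right) \left(-71\right) = 4615$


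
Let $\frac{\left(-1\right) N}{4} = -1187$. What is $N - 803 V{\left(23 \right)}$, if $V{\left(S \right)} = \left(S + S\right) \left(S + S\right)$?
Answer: $-1694400$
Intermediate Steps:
$N = 4748$ ($N = \left(-4\right) \left(-1187\right) = 4748$)
$V{\left(S \right)} = 4 S^{2}$ ($V{\left(S \right)} = 2 S 2 S = 4 S^{2}$)
$N - 803 V{\left(23 \right)} = 4748 - 803 \cdot 4 \cdot 23^{2} = 4748 - 803 \cdot 4 \cdot 529 = 4748 - 1699148 = -1694400$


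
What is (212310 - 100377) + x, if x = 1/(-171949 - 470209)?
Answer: 71878671413/642158 ≈ 1.1193e+5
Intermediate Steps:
x = -1/642158 (x = 1/(-642158) = -1/642158 ≈ -1.5572e-6)
(212310 - 100377) + x = (212310 - 100377) - 1/642158 = 111933 - 1/642158 = 71878671413/642158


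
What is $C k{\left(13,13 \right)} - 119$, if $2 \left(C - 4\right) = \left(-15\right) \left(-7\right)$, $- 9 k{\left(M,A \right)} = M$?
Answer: $- \frac{3611}{18} \approx -200.61$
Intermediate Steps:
$k{\left(M,A \right)} = - \frac{M}{9}$
$C = \frac{113}{2}$ ($C = 4 + \frac{\left(-15\right) \left(-7\right)}{2} = 4 + \frac{1}{2} \cdot 105 = 4 + \frac{105}{2} = \frac{113}{2} \approx 56.5$)
$C k{\left(13,13 \right)} - 119 = \frac{113 \left(\left(- \frac{1}{9}\right) 13\right)}{2} - 119 = \frac{113}{2} \left(- \frac{13}{9}\right) - 119 = - \frac{1469}{18} - 119 = - \frac{3611}{18}$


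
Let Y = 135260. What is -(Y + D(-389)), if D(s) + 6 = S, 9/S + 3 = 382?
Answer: -51261275/379 ≈ -1.3525e+5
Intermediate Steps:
S = 9/379 (S = 9/(-3 + 382) = 9/379 ≈ 0.023747)
D(s) = -2265/379 (D(s) = -6 + 9/379 = -2265/379)
-(Y + D(-389)) = -(135260 - 2265/379) = -1*51261275/379 = -51261275/379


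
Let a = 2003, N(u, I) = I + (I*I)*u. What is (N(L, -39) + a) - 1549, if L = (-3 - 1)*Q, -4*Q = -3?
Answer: -4148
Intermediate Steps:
Q = ¾ (Q = -¼*(-3) = ¾ ≈ 0.75000)
L = -3 (L = (-3 - 1)*(¾) = -4*¾ = -3)
N(u, I) = I + u*I² (N(u, I) = I + I²*u = I + u*I²)
(N(L, -39) + a) - 1549 = (-39*(1 - 39*(-3)) + 2003) - 1549 = (-39*(1 + 117) + 2003) - 1549 = (-39*118 + 2003) - 1549 = (-4602 + 2003) - 1549 = -2599 - 1549 = -4148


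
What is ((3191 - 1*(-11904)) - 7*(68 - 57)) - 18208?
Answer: -3190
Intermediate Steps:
((3191 - 1*(-11904)) - 7*(68 - 57)) - 18208 = ((3191 + 11904) - 7*11) - 18208 = (15095 - 77) - 18208 = 15018 - 18208 = -3190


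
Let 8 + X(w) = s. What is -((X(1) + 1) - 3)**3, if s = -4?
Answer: 2744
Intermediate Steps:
X(w) = -12 (X(w) = -8 - 4 = -12)
-((X(1) + 1) - 3)**3 = -((-12 + 1) - 3)**3 = -(-11 - 3)**3 = -1*(-14)**3 = -1*(-2744) = 2744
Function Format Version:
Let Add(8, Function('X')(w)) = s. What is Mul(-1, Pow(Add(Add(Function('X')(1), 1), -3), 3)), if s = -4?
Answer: 2744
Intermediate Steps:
Function('X')(w) = -12 (Function('X')(w) = Add(-8, -4) = -12)
Mul(-1, Pow(Add(Add(Function('X')(1), 1), -3), 3)) = Mul(-1, Pow(Add(Add(-12, 1), -3), 3)) = Mul(-1, Pow(Add(-11, -3), 3)) = Mul(-1, Pow(-14, 3)) = Mul(-1, -2744) = 2744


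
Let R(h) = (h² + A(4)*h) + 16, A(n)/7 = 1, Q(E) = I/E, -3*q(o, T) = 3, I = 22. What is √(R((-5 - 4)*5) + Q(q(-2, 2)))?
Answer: 2*√426 ≈ 41.280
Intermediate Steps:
q(o, T) = -1 (q(o, T) = -⅓*3 = -1)
Q(E) = 22/E
A(n) = 7 (A(n) = 7*1 = 7)
R(h) = 16 + h² + 7*h (R(h) = (h² + 7*h) + 16 = 16 + h² + 7*h)
√(R((-5 - 4)*5) + Q(q(-2, 2))) = √((16 + ((-5 - 4)*5)² + 7*((-5 - 4)*5)) + 22/(-1)) = √((16 + (-9*5)² + 7*(-9*5)) + 22*(-1)) = √((16 + (-45)² + 7*(-45)) - 22) = √((16 + 2025 - 315) - 22) = √(1726 - 22) = √1704 = 2*√426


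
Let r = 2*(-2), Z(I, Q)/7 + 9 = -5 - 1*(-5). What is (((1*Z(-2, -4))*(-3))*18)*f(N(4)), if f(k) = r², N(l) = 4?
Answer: 54432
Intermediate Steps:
Z(I, Q) = -63 (Z(I, Q) = -63 + 7*(-5 - 1*(-5)) = -63 + 7*(-5 + 5) = -63 + 7*0 = -63 + 0 = -63)
r = -4
f(k) = 16 (f(k) = (-4)² = 16)
(((1*Z(-2, -4))*(-3))*18)*f(N(4)) = (((1*(-63))*(-3))*18)*16 = (-63*(-3)*18)*16 = (189*18)*16 = 3402*16 = 54432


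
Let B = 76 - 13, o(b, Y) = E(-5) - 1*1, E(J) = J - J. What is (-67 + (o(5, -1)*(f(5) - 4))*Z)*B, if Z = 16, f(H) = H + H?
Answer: -10269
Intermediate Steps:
E(J) = 0
o(b, Y) = -1 (o(b, Y) = 0 - 1*1 = 0 - 1 = -1)
f(H) = 2*H
B = 63
(-67 + (o(5, -1)*(f(5) - 4))*Z)*B = (-67 - (2*5 - 4)*16)*63 = (-67 - (10 - 4)*16)*63 = (-67 - 1*6*16)*63 = (-67 - 6*16)*63 = (-67 - 96)*63 = -163*63 = -10269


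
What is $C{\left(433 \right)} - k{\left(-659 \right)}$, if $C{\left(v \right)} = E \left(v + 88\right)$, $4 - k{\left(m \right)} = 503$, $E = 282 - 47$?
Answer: $122934$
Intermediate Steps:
$E = 235$
$k{\left(m \right)} = -499$ ($k{\left(m \right)} = 4 - 503 = -499$)
$C{\left(v \right)} = 20680 + 235 v$ ($C{\left(v \right)} = 235 \left(v + 88\right) = 235 \left(88 + v\right) = 20680 + 235 v$)
$C{\left(433 \right)} - k{\left(-659 \right)} = \left(20680 + 235 \cdot 433\right) - -499 = \left(20680 + 101755\right) + 499 = 122435 + 499 = 122934$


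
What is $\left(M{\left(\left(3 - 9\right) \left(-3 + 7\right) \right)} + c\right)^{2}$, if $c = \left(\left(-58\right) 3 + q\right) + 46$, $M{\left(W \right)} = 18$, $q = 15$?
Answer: $9025$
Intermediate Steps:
$c = -113$ ($c = \left(\left(-58\right) 3 + 15\right) + 46 = \left(-174 + 15\right) + 46 = -159 + 46 = -113$)
$\left(M{\left(\left(3 - 9\right) \left(-3 + 7\right) \right)} + c\right)^{2} = \left(18 - 113\right)^{2} = \left(-95\right)^{2} = 9025$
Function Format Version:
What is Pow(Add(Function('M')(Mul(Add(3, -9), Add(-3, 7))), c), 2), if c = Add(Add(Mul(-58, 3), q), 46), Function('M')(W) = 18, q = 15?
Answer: 9025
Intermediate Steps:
c = -113 (c = Add(Add(Mul(-58, 3), 15), 46) = Add(Add(-174, 15), 46) = Add(-159, 46) = -113)
Pow(Add(Function('M')(Mul(Add(3, -9), Add(-3, 7))), c), 2) = Pow(Add(18, -113), 2) = Pow(-95, 2) = 9025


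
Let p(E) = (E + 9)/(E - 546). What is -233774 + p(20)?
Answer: -122965153/526 ≈ -2.3377e+5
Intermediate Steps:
p(E) = (9 + E)/(-546 + E)
-233774 + p(20) = -233774 + (9 + 20)/(-546 + 20) = -233774 + 29/(-526) = -233774 - 1/526*29 = -233774 - 29/526 = -122965153/526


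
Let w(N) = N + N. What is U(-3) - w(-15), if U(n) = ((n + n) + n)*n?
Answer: 57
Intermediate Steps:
U(n) = 3*n² (U(n) = (2*n + n)*n = (3*n)*n = 3*n²)
w(N) = 2*N
U(-3) - w(-15) = 3*(-3)² - 2*(-15) = 3*9 - 1*(-30) = 27 + 30 = 57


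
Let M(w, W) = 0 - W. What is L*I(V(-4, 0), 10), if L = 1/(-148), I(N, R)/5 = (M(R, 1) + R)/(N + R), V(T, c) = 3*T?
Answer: 45/296 ≈ 0.15203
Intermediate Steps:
M(w, W) = -W
I(N, R) = 5*(-1 + R)/(N + R) (I(N, R) = 5*((-1*1 + R)/(N + R)) = 5*((-1 + R)/(N + R)) = 5*(-1 + R)/(N + R))
L = -1/148 ≈ -0.0067568
L*I(V(-4, 0), 10) = -5*(-1 + 10)/(148*(3*(-4) + 10)) = -5*9/(148*(-12 + 10)) = -5*9/(148*(-2)) = -5*(-1)*9/(148*2) = -1/148*(-45/2) = 45/296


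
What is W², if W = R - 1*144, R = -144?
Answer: 82944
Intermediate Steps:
W = -288 (W = -144 - 1*144 = -144 - 144 = -288)
W² = (-288)² = 82944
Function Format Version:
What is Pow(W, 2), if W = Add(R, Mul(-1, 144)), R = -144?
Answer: 82944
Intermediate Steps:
W = -288 (W = Add(-144, Mul(-1, 144)) = Add(-144, -144) = -288)
Pow(W, 2) = Pow(-288, 2) = 82944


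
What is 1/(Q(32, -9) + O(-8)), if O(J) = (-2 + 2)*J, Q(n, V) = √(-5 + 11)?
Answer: √6/6 ≈ 0.40825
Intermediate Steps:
Q(n, V) = √6
O(J) = 0 (O(J) = 0*J = 0)
1/(Q(32, -9) + O(-8)) = 1/(√6 + 0) = 1/(√6) = √6/6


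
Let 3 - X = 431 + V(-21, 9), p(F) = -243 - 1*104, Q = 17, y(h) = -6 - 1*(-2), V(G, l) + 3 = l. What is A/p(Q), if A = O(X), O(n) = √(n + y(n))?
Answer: -I*√438/347 ≈ -0.060313*I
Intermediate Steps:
V(G, l) = -3 + l
y(h) = -4 (y(h) = -6 + 2 = -4)
p(F) = -347 (p(F) = -243 - 104 = -347)
X = -434 (X = 3 - (431 + (-3 + 9)) = 3 - (431 + 6) = 3 - 1*437 = 3 - 437 = -434)
O(n) = √(-4 + n) (O(n) = √(n - 4) = √(-4 + n))
A = I*√438 (A = √(-4 - 434) = √(-438) = I*√438 ≈ 20.928*I)
A/p(Q) = (I*√438)/(-347) = (I*√438)*(-1/347) = -I*√438/347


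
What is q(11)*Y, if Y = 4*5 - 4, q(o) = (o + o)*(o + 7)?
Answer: 6336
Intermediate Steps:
q(o) = 2*o*(7 + o) (q(o) = (2*o)*(7 + o) = 2*o*(7 + o))
Y = 16 (Y = 20 - 4 = 16)
q(11)*Y = (2*11*(7 + 11))*16 = (2*11*18)*16 = 396*16 = 6336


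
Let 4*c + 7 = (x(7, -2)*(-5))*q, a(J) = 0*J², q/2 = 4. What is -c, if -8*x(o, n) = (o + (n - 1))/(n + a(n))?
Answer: 17/4 ≈ 4.2500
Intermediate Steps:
q = 8 (q = 2*4 = 8)
a(J) = 0
x(o, n) = -(-1 + n + o)/(8*n) (x(o, n) = -(o + (n - 1))/(8*(n + 0)) = -(o + (-1 + n))/(8*n) = -(-1 + n + o)/(8*n))
c = -17/4 (c = -7/4 + ((((⅛)*(1 - 1*(-2) - 1*7)/(-2))*(-5))*8)/4 = -7/4 + ((((⅛)*(-½)*(1 + 2 - 7))*(-5))*8)/4 = -7/4 + ((((⅛)*(-½)*(-4))*(-5))*8)/4 = -7/4 + (((¼)*(-5))*8)/4 = -7/4 + (-5/4*8)/4 = -7/4 + (¼)*(-10) = -7/4 - 5/2 = -17/4 ≈ -4.2500)
-c = -1*(-17/4) = 17/4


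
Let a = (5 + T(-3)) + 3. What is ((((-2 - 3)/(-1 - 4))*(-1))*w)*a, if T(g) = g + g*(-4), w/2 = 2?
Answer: -68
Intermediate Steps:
w = 4 (w = 2*2 = 4)
T(g) = -3*g (T(g) = g - 4*g = -3*g)
a = 17 (a = (5 - 3*(-3)) + 3 = (5 + 9) + 3 = 14 + 3 = 17)
((((-2 - 3)/(-1 - 4))*(-1))*w)*a = ((((-2 - 3)/(-1 - 4))*(-1))*4)*17 = ((-5/(-5)*(-1))*4)*17 = ((-5*(-⅕)*(-1))*4)*17 = ((1*(-1))*4)*17 = -1*4*17 = -4*17 = -68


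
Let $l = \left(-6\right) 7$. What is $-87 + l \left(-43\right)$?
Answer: $1719$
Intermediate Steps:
$l = -42$
$-87 + l \left(-43\right) = -87 - -1806 = -87 + 1806 = 1719$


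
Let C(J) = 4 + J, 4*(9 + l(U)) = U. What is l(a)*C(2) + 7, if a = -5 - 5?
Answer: -62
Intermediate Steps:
a = -10
l(U) = -9 + U/4
l(a)*C(2) + 7 = (-9 + (1/4)*(-10))*(4 + 2) + 7 = (-9 - 5/2)*6 + 7 = -23/2*6 + 7 = -69 + 7 = -62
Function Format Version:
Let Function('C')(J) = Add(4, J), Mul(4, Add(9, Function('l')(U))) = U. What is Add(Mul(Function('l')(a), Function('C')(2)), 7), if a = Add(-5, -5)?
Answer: -62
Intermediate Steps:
a = -10
Function('l')(U) = Add(-9, Mul(Rational(1, 4), U))
Add(Mul(Function('l')(a), Function('C')(2)), 7) = Add(Mul(Add(-9, Mul(Rational(1, 4), -10)), Add(4, 2)), 7) = Add(Mul(Add(-9, Rational(-5, 2)), 6), 7) = Add(Mul(Rational(-23, 2), 6), 7) = Add(-69, 7) = -62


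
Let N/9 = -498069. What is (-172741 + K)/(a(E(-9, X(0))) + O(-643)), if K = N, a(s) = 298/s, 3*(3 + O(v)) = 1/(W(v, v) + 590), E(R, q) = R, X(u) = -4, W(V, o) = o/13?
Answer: 147209529483/1141868 ≈ 1.2892e+5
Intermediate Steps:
W(V, o) = o/13 (W(V, o) = o*(1/13) = o/13)
N = -4482621 (N = 9*(-498069) = -4482621)
O(v) = -3 + 1/(3*(590 + v/13)) (O(v) = -3 + 1/(3*(v/13 + 590)) = -3 + 1/(3*(590 + v/13)))
K = -4482621
(-172741 + K)/(a(E(-9, X(0))) + O(-643)) = (-172741 - 4482621)/(298/(-9) + (-69017 - 9*(-643))/(3*(7670 - 643))) = -4655362/(298*(-1/9) + (1/3)*(-69017 + 5787)/7027) = -4655362/(-298/9 + (1/3)*(1/7027)*(-63230)) = -4655362/(-298/9 - 63230/21081) = -4655362/(-2283736/63243) = -4655362*(-63243/2283736) = 147209529483/1141868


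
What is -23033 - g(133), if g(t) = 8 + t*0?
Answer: -23041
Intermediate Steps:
g(t) = 8 (g(t) = 8 + 0 = 8)
-23033 - g(133) = -23033 - 1*8 = -23033 - 8 = -23041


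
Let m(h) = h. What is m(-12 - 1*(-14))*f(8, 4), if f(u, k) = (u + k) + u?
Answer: 40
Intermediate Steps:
f(u, k) = k + 2*u (f(u, k) = (k + u) + u = k + 2*u)
m(-12 - 1*(-14))*f(8, 4) = (-12 - 1*(-14))*(4 + 2*8) = (-12 + 14)*(4 + 16) = 2*20 = 40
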